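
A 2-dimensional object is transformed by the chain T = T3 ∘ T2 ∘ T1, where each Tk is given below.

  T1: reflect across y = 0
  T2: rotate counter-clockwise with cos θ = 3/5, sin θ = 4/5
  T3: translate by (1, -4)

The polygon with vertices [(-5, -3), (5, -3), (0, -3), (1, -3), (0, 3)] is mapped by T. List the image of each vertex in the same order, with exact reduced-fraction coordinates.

T1 reflect across y = 0: (-5, -3) → (-5, 3); (5, -3) → (5, 3); (0, -3) → (0, 3); (1, -3) → (1, 3); (0, 3) → (0, -3)
T2 rotate counter-clockwise with cos θ = 3/5, sin θ = 4/5: (-5, 3) → (-27/5, -11/5); (5, 3) → (3/5, 29/5); (0, 3) → (-12/5, 9/5); (1, 3) → (-9/5, 13/5); (0, -3) → (12/5, -9/5)
T3 translate by (1, -4): (-27/5, -11/5) → (-22/5, -31/5); (3/5, 29/5) → (8/5, 9/5); (-12/5, 9/5) → (-7/5, -11/5); (-9/5, 13/5) → (-4/5, -7/5); (12/5, -9/5) → (17/5, -29/5)

image vertices: (-22/5, -31/5), (8/5, 9/5), (-7/5, -11/5), (-4/5, -7/5), (17/5, -29/5)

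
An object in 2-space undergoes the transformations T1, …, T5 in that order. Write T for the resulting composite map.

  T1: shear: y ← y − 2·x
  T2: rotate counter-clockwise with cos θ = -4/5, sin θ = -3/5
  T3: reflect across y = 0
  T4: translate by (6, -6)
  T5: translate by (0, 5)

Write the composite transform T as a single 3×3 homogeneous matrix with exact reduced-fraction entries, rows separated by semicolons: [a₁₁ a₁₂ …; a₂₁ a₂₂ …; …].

T = [-2 3/5 6; -1 4/5 -1; 0 0 1]

T1 = [1 0 0; -2 1 0; 0 0 1]
T2·T1 = [-2 3/5 0; 1 -4/5 0; 0 0 1]
T3·…·T1 = [-2 3/5 0; -1 4/5 0; 0 0 1]
T4·…·T1 = [-2 3/5 6; -1 4/5 -6; 0 0 1]
T5·…·T1 = [-2 3/5 6; -1 4/5 -1; 0 0 1]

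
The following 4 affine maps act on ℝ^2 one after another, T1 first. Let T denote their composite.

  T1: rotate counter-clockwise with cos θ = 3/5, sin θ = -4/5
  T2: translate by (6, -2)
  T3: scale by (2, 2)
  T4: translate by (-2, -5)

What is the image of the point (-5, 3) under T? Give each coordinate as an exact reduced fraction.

T(p) = (44/5, 13/5)

T1 rotate counter-clockwise with cos θ = 3/5, sin θ = -4/5: (-5, 3) → (-3/5, 29/5)
T2 translate by (6, -2): (-3/5, 29/5) → (27/5, 19/5)
T3 scale by (2, 2): (27/5, 19/5) → (54/5, 38/5)
T4 translate by (-2, -5): (54/5, 38/5) → (44/5, 13/5)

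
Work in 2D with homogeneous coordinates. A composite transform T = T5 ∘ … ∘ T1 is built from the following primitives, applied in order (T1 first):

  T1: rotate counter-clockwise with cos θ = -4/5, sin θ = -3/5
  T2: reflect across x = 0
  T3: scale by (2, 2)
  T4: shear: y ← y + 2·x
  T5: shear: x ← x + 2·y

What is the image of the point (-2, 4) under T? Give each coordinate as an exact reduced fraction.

T(p) = (-48, -20)

T1 rotate counter-clockwise with cos θ = -4/5, sin θ = -3/5: (-2, 4) → (4, -2)
T2 reflect across x = 0: (4, -2) → (-4, -2)
T3 scale by (2, 2): (-4, -2) → (-8, -4)
T4 shear: y ← y + 2·x: (-8, -4) → (-8, -20)
T5 shear: x ← x + 2·y: (-8, -20) → (-48, -20)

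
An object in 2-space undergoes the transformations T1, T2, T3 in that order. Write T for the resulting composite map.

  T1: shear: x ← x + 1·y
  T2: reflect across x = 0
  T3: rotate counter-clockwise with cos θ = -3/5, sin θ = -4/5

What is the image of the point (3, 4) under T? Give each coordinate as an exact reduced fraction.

T1 shear: x ← x + 1·y: (3, 4) → (7, 4)
T2 reflect across x = 0: (7, 4) → (-7, 4)
T3 rotate counter-clockwise with cos θ = -3/5, sin θ = -4/5: (-7, 4) → (37/5, 16/5)

T(p) = (37/5, 16/5)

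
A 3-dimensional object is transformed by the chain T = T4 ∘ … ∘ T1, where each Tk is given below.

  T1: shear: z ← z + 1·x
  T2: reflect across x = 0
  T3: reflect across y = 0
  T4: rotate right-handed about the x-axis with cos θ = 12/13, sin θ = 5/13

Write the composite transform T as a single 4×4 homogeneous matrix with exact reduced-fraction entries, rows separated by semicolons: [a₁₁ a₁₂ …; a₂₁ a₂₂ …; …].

T = [-1 0 0 0; -5/13 -12/13 -5/13 0; 12/13 -5/13 12/13 0; 0 0 0 1]

T1 = [1 0 0 0; 0 1 0 0; 1 0 1 0; 0 0 0 1]
T2·T1 = [-1 0 0 0; 0 1 0 0; 1 0 1 0; 0 0 0 1]
T3·…·T1 = [-1 0 0 0; 0 -1 0 0; 1 0 1 0; 0 0 0 1]
T4·…·T1 = [-1 0 0 0; -5/13 -12/13 -5/13 0; 12/13 -5/13 12/13 0; 0 0 0 1]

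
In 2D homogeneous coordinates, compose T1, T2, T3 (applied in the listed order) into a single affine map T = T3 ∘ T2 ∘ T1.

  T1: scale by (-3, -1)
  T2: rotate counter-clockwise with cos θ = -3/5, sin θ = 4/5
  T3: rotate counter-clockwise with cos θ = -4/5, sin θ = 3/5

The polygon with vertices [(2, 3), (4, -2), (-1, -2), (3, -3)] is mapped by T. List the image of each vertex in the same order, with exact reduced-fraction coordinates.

T1 scale by (-3, -1): (2, 3) → (-6, -3); (4, -2) → (-12, 2); (-1, -2) → (3, 2); (3, -3) → (-9, 3)
T2 rotate counter-clockwise with cos θ = -3/5, sin θ = 4/5: (-6, -3) → (6, -3); (-12, 2) → (28/5, -54/5); (3, 2) → (-17/5, 6/5); (-9, 3) → (3, -9)
T3 rotate counter-clockwise with cos θ = -4/5, sin θ = 3/5: (6, -3) → (-3, 6); (28/5, -54/5) → (2, 12); (-17/5, 6/5) → (2, -3); (3, -9) → (3, 9)

image vertices: (-3, 6), (2, 12), (2, -3), (3, 9)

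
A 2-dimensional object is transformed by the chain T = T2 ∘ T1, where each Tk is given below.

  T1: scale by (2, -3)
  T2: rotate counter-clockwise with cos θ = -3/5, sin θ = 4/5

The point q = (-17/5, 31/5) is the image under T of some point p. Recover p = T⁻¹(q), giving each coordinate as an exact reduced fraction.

T1 = [2 0 0; 0 -3 0; 0 0 1]
T2·T1 = [-6/5 12/5 0; 8/5 9/5 0; 0 0 1]
det M = -6; M⁻¹ = [-3/10 2/5 0; 4/15 1/5 0; 0 0 1]
M⁻¹ · (-17/5, 31/5)ᵀ = (7/2, 1/3)ᵀ

p = (7/2, 1/3)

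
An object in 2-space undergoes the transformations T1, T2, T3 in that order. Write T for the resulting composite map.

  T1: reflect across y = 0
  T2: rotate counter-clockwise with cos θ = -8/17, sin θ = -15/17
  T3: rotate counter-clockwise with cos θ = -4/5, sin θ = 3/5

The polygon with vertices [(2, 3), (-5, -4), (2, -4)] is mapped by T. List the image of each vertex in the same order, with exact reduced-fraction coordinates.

T1 reflect across y = 0: (2, 3) → (2, -3); (-5, -4) → (-5, 4); (2, -4) → (2, 4)
T2 rotate counter-clockwise with cos θ = -8/17, sin θ = -15/17: (2, -3) → (-61/17, -6/17); (-5, 4) → (100/17, 43/17); (2, 4) → (44/17, -62/17)
T3 rotate counter-clockwise with cos θ = -4/5, sin θ = 3/5: (-61/17, -6/17) → (262/85, -159/85); (100/17, 43/17) → (-529/85, 128/85); (44/17, -62/17) → (2/17, 76/17)

image vertices: (262/85, -159/85), (-529/85, 128/85), (2/17, 76/17)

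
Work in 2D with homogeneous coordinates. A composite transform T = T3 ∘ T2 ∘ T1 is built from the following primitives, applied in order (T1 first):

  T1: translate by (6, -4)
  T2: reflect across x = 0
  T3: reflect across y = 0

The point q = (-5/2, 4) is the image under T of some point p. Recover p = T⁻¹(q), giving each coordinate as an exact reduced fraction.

T1 = [1 0 6; 0 1 -4; 0 0 1]
T2·T1 = [-1 0 -6; 0 1 -4; 0 0 1]
T3·…·T1 = [-1 0 -6; 0 -1 4; 0 0 1]
det M = 1; M⁻¹ = [-1 0 -6; 0 -1 4; 0 0 1]
M⁻¹ · (-5/2, 4)ᵀ = (-7/2, 0)ᵀ

p = (-7/2, 0)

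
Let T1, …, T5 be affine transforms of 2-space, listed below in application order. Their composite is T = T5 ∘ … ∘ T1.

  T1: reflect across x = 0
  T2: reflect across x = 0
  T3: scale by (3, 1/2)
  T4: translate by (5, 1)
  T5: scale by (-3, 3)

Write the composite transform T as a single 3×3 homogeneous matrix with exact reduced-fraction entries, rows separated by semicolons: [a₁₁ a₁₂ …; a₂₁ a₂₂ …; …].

T1 = [-1 0 0; 0 1 0; 0 0 1]
T2·T1 = [1 0 0; 0 1 0; 0 0 1]
T3·…·T1 = [3 0 0; 0 1/2 0; 0 0 1]
T4·…·T1 = [3 0 5; 0 1/2 1; 0 0 1]
T5·…·T1 = [-9 0 -15; 0 3/2 3; 0 0 1]

T = [-9 0 -15; 0 3/2 3; 0 0 1]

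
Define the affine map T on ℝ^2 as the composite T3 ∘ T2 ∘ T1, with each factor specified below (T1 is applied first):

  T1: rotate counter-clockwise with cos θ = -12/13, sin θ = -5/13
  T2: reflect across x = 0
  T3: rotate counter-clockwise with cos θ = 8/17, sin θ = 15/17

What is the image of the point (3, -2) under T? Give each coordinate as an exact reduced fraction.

T(p) = (233/221, 762/221)

T1 rotate counter-clockwise with cos θ = -12/13, sin θ = -5/13: (3, -2) → (-46/13, 9/13)
T2 reflect across x = 0: (-46/13, 9/13) → (46/13, 9/13)
T3 rotate counter-clockwise with cos θ = 8/17, sin θ = 15/17: (46/13, 9/13) → (233/221, 762/221)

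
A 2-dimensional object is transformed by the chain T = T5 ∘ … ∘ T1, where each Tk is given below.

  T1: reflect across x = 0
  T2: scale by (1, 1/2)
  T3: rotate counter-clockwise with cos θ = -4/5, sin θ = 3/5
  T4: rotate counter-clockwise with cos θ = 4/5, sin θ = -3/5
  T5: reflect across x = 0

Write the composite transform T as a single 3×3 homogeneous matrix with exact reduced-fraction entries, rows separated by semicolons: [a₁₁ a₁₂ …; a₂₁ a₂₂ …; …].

T1 = [-1 0 0; 0 1 0; 0 0 1]
T2·T1 = [-1 0 0; 0 1/2 0; 0 0 1]
T3·…·T1 = [4/5 -3/10 0; -3/5 -2/5 0; 0 0 1]
T4·…·T1 = [7/25 -12/25 0; -24/25 -7/50 0; 0 0 1]
T5·…·T1 = [-7/25 12/25 0; -24/25 -7/50 0; 0 0 1]

T = [-7/25 12/25 0; -24/25 -7/50 0; 0 0 1]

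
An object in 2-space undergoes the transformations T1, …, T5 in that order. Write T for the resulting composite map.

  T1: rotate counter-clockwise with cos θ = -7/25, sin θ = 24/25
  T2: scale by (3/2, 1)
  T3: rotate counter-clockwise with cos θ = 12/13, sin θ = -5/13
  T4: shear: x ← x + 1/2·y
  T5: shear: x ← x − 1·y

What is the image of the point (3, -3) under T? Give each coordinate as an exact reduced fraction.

T(p) = (813/260, 1467/650)

T1 rotate counter-clockwise with cos θ = -7/25, sin θ = 24/25: (3, -3) → (51/25, 93/25)
T2 scale by (3/2, 1): (51/25, 93/25) → (153/50, 93/25)
T3 rotate counter-clockwise with cos θ = 12/13, sin θ = -5/13: (153/50, 93/25) → (1383/325, 1467/650)
T4 shear: x ← x + 1/2·y: (1383/325, 1467/650) → (6999/1300, 1467/650)
T5 shear: x ← x − 1·y: (6999/1300, 1467/650) → (813/260, 1467/650)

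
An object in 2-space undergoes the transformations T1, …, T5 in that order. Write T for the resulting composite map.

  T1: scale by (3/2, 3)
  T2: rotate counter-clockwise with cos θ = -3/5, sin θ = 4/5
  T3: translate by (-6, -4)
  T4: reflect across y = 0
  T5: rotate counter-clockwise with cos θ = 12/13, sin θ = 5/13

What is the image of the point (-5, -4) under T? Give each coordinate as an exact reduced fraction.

T(p) = (32/5, 57/10)

T1 scale by (3/2, 3): (-5, -4) → (-15/2, -12)
T2 rotate counter-clockwise with cos θ = -3/5, sin θ = 4/5: (-15/2, -12) → (141/10, 6/5)
T3 translate by (-6, -4): (141/10, 6/5) → (81/10, -14/5)
T4 reflect across y = 0: (81/10, -14/5) → (81/10, 14/5)
T5 rotate counter-clockwise with cos θ = 12/13, sin θ = 5/13: (81/10, 14/5) → (32/5, 57/10)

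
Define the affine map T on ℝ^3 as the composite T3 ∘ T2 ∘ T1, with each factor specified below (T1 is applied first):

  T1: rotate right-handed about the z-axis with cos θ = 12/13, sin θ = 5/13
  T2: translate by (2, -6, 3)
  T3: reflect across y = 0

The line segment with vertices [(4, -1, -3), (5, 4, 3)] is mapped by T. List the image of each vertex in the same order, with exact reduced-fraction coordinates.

T1 rotate right-handed about the z-axis with cos θ = 12/13, sin θ = 5/13: (4, -1, -3) → (53/13, 8/13, -3); (5, 4, 3) → (40/13, 73/13, 3)
T2 translate by (2, -6, 3): (53/13, 8/13, -3) → (79/13, -70/13, 0); (40/13, 73/13, 3) → (66/13, -5/13, 6)
T3 reflect across y = 0: (79/13, -70/13, 0) → (79/13, 70/13, 0); (66/13, -5/13, 6) → (66/13, 5/13, 6)

image vertices: (79/13, 70/13, 0), (66/13, 5/13, 6)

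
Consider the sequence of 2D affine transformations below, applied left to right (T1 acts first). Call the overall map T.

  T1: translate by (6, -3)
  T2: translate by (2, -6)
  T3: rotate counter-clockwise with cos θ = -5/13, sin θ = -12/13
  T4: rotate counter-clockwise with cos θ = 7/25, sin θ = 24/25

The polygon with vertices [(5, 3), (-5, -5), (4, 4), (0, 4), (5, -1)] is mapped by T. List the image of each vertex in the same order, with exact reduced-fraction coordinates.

image vertices: (413/65, -834/65), (-2097/325, -4154/325), (2016/325, -3713/325), (1004/325, -2897/325), (1249/325, -5182/325)

T1 translate by (6, -3): (5, 3) → (11, 0); (-5, -5) → (1, -8); (4, 4) → (10, 1); (0, 4) → (6, 1); (5, -1) → (11, -4)
T2 translate by (2, -6): (11, 0) → (13, -6); (1, -8) → (3, -14); (10, 1) → (12, -5); (6, 1) → (8, -5); (11, -4) → (13, -10)
T3 rotate counter-clockwise with cos θ = -5/13, sin θ = -12/13: (13, -6) → (-137/13, -126/13); (3, -14) → (-183/13, 34/13); (12, -5) → (-120/13, -119/13); (8, -5) → (-100/13, -71/13); (13, -10) → (-185/13, -106/13)
T4 rotate counter-clockwise with cos θ = 7/25, sin θ = 24/25: (-137/13, -126/13) → (413/65, -834/65); (-183/13, 34/13) → (-2097/325, -4154/325); (-120/13, -119/13) → (2016/325, -3713/325); (-100/13, -71/13) → (1004/325, -2897/325); (-185/13, -106/13) → (1249/325, -5182/325)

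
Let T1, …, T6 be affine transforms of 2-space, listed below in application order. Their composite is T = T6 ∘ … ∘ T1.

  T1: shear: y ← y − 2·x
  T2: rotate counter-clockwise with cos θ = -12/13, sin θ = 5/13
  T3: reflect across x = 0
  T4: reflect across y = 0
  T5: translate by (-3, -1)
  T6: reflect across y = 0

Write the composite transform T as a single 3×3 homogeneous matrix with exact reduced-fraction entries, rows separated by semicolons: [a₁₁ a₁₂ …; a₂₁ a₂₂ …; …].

T = [2/13 5/13 -3; 29/13 -12/13 1; 0 0 1]

T1 = [1 0 0; -2 1 0; 0 0 1]
T2·T1 = [-2/13 -5/13 0; 29/13 -12/13 0; 0 0 1]
T3·…·T1 = [2/13 5/13 0; 29/13 -12/13 0; 0 0 1]
T4·…·T1 = [2/13 5/13 0; -29/13 12/13 0; 0 0 1]
T5·…·T1 = [2/13 5/13 -3; -29/13 12/13 -1; 0 0 1]
T6·…·T1 = [2/13 5/13 -3; 29/13 -12/13 1; 0 0 1]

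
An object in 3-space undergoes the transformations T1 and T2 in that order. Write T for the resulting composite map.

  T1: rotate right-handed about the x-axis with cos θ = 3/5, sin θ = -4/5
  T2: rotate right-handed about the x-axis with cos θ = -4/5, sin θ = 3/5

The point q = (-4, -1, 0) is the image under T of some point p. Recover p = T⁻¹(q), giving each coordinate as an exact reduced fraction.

T1 = [1 0 0 0; 0 3/5 4/5 0; 0 -4/5 3/5 0; 0 0 0 1]
T2·T1 = [1 0 0 0; 0 0 -1 0; 0 1 0 0; 0 0 0 1]
det M = 1; M⁻¹ = [1 0 0 0; 0 0 1 0; 0 -1 0 0; 0 0 0 1]
M⁻¹ · (-4, -1, 0)ᵀ = (-4, 0, 1)ᵀ

p = (-4, 0, 1)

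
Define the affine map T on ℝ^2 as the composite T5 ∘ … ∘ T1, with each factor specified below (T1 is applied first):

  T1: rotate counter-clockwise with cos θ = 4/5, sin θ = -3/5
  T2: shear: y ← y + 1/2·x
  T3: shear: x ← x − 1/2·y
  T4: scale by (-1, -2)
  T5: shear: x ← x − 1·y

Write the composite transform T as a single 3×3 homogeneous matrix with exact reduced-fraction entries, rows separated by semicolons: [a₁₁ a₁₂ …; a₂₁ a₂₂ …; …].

T1 = [4/5 3/5 0; -3/5 4/5 0; 0 0 1]
T2·T1 = [4/5 3/5 0; -1/5 11/10 0; 0 0 1]
T3·…·T1 = [9/10 1/20 0; -1/5 11/10 0; 0 0 1]
T4·…·T1 = [-9/10 -1/20 0; 2/5 -11/5 0; 0 0 1]
T5·…·T1 = [-13/10 43/20 0; 2/5 -11/5 0; 0 0 1]

T = [-13/10 43/20 0; 2/5 -11/5 0; 0 0 1]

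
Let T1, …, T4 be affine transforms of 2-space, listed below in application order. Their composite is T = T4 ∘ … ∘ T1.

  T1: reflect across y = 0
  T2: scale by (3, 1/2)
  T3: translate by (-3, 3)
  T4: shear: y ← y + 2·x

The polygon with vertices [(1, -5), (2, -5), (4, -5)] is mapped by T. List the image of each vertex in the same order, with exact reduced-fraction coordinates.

image vertices: (0, 11/2), (3, 23/2), (9, 47/2)

T1 reflect across y = 0: (1, -5) → (1, 5); (2, -5) → (2, 5); (4, -5) → (4, 5)
T2 scale by (3, 1/2): (1, 5) → (3, 5/2); (2, 5) → (6, 5/2); (4, 5) → (12, 5/2)
T3 translate by (-3, 3): (3, 5/2) → (0, 11/2); (6, 5/2) → (3, 11/2); (12, 5/2) → (9, 11/2)
T4 shear: y ← y + 2·x: (0, 11/2) → (0, 11/2); (3, 11/2) → (3, 23/2); (9, 11/2) → (9, 47/2)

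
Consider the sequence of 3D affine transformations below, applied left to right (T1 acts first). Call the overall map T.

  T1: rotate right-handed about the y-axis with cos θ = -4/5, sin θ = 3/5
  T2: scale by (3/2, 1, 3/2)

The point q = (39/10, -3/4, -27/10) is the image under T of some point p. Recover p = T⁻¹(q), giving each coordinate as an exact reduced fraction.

T1 = [-4/5 0 3/5 0; 0 1 0 0; -3/5 0 -4/5 0; 0 0 0 1]
T2·T1 = [-6/5 0 9/10 0; 0 1 0 0; -9/10 0 -6/5 0; 0 0 0 1]
det M = 9/4; M⁻¹ = [-8/15 0 -2/5 0; 0 1 0 0; 2/5 0 -8/15 0; 0 0 0 1]
M⁻¹ · (39/10, -3/4, -27/10)ᵀ = (-1, -3/4, 3)ᵀ

p = (-1, -3/4, 3)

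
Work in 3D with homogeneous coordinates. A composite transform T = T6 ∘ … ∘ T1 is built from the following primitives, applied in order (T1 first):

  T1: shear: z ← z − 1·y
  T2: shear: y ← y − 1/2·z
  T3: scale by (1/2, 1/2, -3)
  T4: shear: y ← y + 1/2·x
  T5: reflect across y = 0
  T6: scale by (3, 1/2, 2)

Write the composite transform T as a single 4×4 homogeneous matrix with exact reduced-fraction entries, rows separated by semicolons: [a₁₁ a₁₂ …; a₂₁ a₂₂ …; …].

T1 = [1 0 0 0; 0 1 0 0; 0 -1 1 0; 0 0 0 1]
T2·T1 = [1 0 0 0; 0 3/2 -1/2 0; 0 -1 1 0; 0 0 0 1]
T3·…·T1 = [1/2 0 0 0; 0 3/4 -1/4 0; 0 3 -3 0; 0 0 0 1]
T4·…·T1 = [1/2 0 0 0; 1/4 3/4 -1/4 0; 0 3 -3 0; 0 0 0 1]
T5·…·T1 = [1/2 0 0 0; -1/4 -3/4 1/4 0; 0 3 -3 0; 0 0 0 1]
T6·…·T1 = [3/2 0 0 0; -1/8 -3/8 1/8 0; 0 6 -6 0; 0 0 0 1]

T = [3/2 0 0 0; -1/8 -3/8 1/8 0; 0 6 -6 0; 0 0 0 1]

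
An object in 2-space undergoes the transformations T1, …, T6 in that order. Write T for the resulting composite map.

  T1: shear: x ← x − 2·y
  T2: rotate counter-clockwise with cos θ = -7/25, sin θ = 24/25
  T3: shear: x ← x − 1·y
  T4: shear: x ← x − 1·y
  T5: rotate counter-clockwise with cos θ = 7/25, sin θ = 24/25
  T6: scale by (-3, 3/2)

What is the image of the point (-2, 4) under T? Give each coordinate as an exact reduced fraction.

T1 shear: x ← x − 2·y: (-2, 4) → (-10, 4)
T2 rotate counter-clockwise with cos θ = -7/25, sin θ = 24/25: (-10, 4) → (-26/25, -268/25)
T3 shear: x ← x − 1·y: (-26/25, -268/25) → (242/25, -268/25)
T4 shear: x ← x − 1·y: (242/25, -268/25) → (102/5, -268/25)
T5 rotate counter-clockwise with cos θ = 7/25, sin θ = 24/25: (102/5, -268/25) → (10002/625, 10364/625)
T6 scale by (-3, 3/2): (10002/625, 10364/625) → (-30006/625, 15546/625)

T(p) = (-30006/625, 15546/625)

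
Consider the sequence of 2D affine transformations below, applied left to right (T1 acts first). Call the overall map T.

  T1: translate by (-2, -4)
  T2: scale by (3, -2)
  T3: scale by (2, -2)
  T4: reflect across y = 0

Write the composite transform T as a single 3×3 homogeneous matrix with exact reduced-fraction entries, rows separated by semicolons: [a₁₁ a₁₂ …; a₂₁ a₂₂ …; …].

T = [6 0 -12; 0 -4 16; 0 0 1]

T1 = [1 0 -2; 0 1 -4; 0 0 1]
T2·T1 = [3 0 -6; 0 -2 8; 0 0 1]
T3·…·T1 = [6 0 -12; 0 4 -16; 0 0 1]
T4·…·T1 = [6 0 -12; 0 -4 16; 0 0 1]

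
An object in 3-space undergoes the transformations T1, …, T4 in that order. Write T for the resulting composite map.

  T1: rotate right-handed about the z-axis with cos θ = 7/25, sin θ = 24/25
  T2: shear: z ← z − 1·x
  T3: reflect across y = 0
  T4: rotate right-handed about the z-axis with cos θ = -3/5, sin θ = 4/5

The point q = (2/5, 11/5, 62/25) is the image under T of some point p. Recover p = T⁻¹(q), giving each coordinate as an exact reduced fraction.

T1 = [7/25 -24/25 0 0; 24/25 7/25 0 0; 0 0 1 0; 0 0 0 1]
T2·T1 = [7/25 -24/25 0 0; 24/25 7/25 0 0; -7/25 24/25 1 0; 0 0 0 1]
T3·…·T1 = [7/25 -24/25 0 0; -24/25 -7/25 0 0; -7/25 24/25 1 0; 0 0 0 1]
T4·…·T1 = [3/5 4/5 0 0; 4/5 -3/5 0 0; -7/25 24/25 1 0; 0 0 0 1]
det M = -1; M⁻¹ = [3/5 4/5 0 0; 4/5 -3/5 0 0; -3/5 4/5 1 0; 0 0 0 1]
M⁻¹ · (2/5, 11/5, 62/25)ᵀ = (2, -1, 4)ᵀ

p = (2, -1, 4)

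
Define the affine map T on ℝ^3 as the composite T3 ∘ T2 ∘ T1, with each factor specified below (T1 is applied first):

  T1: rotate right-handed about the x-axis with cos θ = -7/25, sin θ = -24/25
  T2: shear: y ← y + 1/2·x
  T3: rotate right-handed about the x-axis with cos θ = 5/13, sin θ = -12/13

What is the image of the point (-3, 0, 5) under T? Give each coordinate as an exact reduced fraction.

T(p) = (-3, -3/130, -233/65)

T1 rotate right-handed about the x-axis with cos θ = -7/25, sin θ = -24/25: (-3, 0, 5) → (-3, 24/5, -7/5)
T2 shear: y ← y + 1/2·x: (-3, 24/5, -7/5) → (-3, 33/10, -7/5)
T3 rotate right-handed about the x-axis with cos θ = 5/13, sin θ = -12/13: (-3, 33/10, -7/5) → (-3, -3/130, -233/65)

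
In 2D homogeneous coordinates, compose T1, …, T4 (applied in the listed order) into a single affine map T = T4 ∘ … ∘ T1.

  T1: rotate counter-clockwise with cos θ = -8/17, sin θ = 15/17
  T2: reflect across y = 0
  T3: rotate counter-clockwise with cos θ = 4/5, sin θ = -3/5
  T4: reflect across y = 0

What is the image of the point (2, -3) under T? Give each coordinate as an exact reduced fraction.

T(p) = (-46/85, 303/85)

T1 rotate counter-clockwise with cos θ = -8/17, sin θ = 15/17: (2, -3) → (29/17, 54/17)
T2 reflect across y = 0: (29/17, 54/17) → (29/17, -54/17)
T3 rotate counter-clockwise with cos θ = 4/5, sin θ = -3/5: (29/17, -54/17) → (-46/85, -303/85)
T4 reflect across y = 0: (-46/85, -303/85) → (-46/85, 303/85)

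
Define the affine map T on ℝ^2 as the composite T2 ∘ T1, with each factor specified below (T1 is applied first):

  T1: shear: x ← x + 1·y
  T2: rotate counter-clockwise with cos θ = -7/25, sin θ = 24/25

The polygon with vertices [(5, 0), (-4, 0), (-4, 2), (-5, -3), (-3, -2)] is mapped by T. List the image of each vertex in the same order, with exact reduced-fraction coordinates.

image vertices: (-7/5, 24/5), (28/25, -96/25), (-34/25, -62/25), (128/25, -171/25), (83/25, -106/25)

T1 shear: x ← x + 1·y: (5, 0) → (5, 0); (-4, 0) → (-4, 0); (-4, 2) → (-2, 2); (-5, -3) → (-8, -3); (-3, -2) → (-5, -2)
T2 rotate counter-clockwise with cos θ = -7/25, sin θ = 24/25: (5, 0) → (-7/5, 24/5); (-4, 0) → (28/25, -96/25); (-2, 2) → (-34/25, -62/25); (-8, -3) → (128/25, -171/25); (-5, -2) → (83/25, -106/25)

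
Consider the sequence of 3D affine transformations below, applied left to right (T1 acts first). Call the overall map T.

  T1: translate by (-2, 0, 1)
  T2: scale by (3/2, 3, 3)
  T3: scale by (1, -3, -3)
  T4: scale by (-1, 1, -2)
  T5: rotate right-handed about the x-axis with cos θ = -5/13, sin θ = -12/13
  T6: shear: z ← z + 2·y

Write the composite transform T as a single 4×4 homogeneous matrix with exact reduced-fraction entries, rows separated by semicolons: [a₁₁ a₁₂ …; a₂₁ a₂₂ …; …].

T1 = [1 0 0 -2; 0 1 0 0; 0 0 1 1; 0 0 0 1]
T2·T1 = [3/2 0 0 -3; 0 3 0 0; 0 0 3 3; 0 0 0 1]
T3·…·T1 = [3/2 0 0 -3; 0 -9 0 0; 0 0 -9 -9; 0 0 0 1]
T4·…·T1 = [-3/2 0 0 3; 0 -9 0 0; 0 0 18 18; 0 0 0 1]
T5·…·T1 = [-3/2 0 0 3; 0 45/13 216/13 216/13; 0 108/13 -90/13 -90/13; 0 0 0 1]
T6·…·T1 = [-3/2 0 0 3; 0 45/13 216/13 216/13; 0 198/13 342/13 342/13; 0 0 0 1]

T = [-3/2 0 0 3; 0 45/13 216/13 216/13; 0 198/13 342/13 342/13; 0 0 0 1]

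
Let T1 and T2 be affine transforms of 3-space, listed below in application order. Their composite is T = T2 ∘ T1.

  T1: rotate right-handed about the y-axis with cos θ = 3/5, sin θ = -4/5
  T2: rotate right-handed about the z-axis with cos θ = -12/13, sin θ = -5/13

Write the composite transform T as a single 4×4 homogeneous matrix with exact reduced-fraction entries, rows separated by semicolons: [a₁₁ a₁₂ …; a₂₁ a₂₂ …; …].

T1 = [3/5 0 -4/5 0; 0 1 0 0; 4/5 0 3/5 0; 0 0 0 1]
T2·T1 = [-36/65 5/13 48/65 0; -3/13 -12/13 4/13 0; 4/5 0 3/5 0; 0 0 0 1]

T = [-36/65 5/13 48/65 0; -3/13 -12/13 4/13 0; 4/5 0 3/5 0; 0 0 0 1]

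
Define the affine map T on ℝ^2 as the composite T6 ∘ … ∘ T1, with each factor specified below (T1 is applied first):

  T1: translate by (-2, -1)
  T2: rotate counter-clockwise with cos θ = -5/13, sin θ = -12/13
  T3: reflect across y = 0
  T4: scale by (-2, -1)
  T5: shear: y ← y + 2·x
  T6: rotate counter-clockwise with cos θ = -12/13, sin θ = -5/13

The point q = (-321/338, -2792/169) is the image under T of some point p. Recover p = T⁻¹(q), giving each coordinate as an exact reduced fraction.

T1 = [1 0 -2; 0 1 -1; 0 0 1]
T2·T1 = [-5/13 12/13 -2/13; -12/13 -5/13 29/13; 0 0 1]
T3·…·T1 = [-5/13 12/13 -2/13; 12/13 5/13 -29/13; 0 0 1]
T4·…·T1 = [10/13 -24/13 4/13; -12/13 -5/13 29/13; 0 0 1]
T5·…·T1 = [10/13 -24/13 4/13; 8/13 -53/13 37/13; 0 0 1]
T6·…·T1 = [-80/169 23/169 137/169; -146/169 756/169 -464/169; 0 0 1]
det M = -2; M⁻¹ = [-378/169 23/338 2; -73/169 40/169 1; 0 0 1]
M⁻¹ · (-321/338, -2792/169)ᵀ = (3, -5/2)ᵀ

p = (3, -5/2)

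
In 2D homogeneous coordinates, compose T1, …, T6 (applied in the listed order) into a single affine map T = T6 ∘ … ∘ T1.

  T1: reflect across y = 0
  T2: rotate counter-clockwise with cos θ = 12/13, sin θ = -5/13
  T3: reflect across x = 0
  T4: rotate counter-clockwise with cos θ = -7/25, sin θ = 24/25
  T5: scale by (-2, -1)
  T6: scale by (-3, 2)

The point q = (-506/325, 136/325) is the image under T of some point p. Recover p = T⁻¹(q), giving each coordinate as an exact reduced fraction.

p = (0, -1/3)

T1 = [1 0 0; 0 -1 0; 0 0 1]
T2·T1 = [12/13 -5/13 0; -5/13 -12/13 0; 0 0 1]
T3·…·T1 = [-12/13 5/13 0; -5/13 -12/13 0; 0 0 1]
T4·…·T1 = [204/325 253/325 0; -253/325 204/325 0; 0 0 1]
T5·…·T1 = [-408/325 -506/325 0; 253/325 -204/325 0; 0 0 1]
T6·…·T1 = [1224/325 1518/325 0; 506/325 -408/325 0; 0 0 1]
det M = -12; M⁻¹ = [34/325 253/650 0; 253/1950 -102/325 0; 0 0 1]
M⁻¹ · (-506/325, 136/325)ᵀ = (0, -1/3)ᵀ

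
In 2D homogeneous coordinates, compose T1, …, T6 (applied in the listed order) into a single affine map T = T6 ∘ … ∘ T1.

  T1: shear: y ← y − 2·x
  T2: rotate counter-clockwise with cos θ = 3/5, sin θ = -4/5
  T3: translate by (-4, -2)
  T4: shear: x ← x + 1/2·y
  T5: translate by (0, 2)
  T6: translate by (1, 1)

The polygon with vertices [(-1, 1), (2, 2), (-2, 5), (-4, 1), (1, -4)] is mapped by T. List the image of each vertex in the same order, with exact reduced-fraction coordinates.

T1 shear: y ← y − 2·x: (-1, 1) → (-1, 3); (2, 2) → (2, -2); (-2, 5) → (-2, 9); (-4, 1) → (-4, 9); (1, -4) → (1, -6)
T2 rotate counter-clockwise with cos θ = 3/5, sin θ = -4/5: (-1, 3) → (9/5, 13/5); (2, -2) → (-2/5, -14/5); (-2, 9) → (6, 7); (-4, 9) → (24/5, 43/5); (1, -6) → (-21/5, -22/5)
T3 translate by (-4, -2): (9/5, 13/5) → (-11/5, 3/5); (-2/5, -14/5) → (-22/5, -24/5); (6, 7) → (2, 5); (24/5, 43/5) → (4/5, 33/5); (-21/5, -22/5) → (-41/5, -32/5)
T4 shear: x ← x + 1/2·y: (-11/5, 3/5) → (-19/10, 3/5); (-22/5, -24/5) → (-34/5, -24/5); (2, 5) → (9/2, 5); (4/5, 33/5) → (41/10, 33/5); (-41/5, -32/5) → (-57/5, -32/5)
T5 translate by (0, 2): (-19/10, 3/5) → (-19/10, 13/5); (-34/5, -24/5) → (-34/5, -14/5); (9/2, 5) → (9/2, 7); (41/10, 33/5) → (41/10, 43/5); (-57/5, -32/5) → (-57/5, -22/5)
T6 translate by (1, 1): (-19/10, 13/5) → (-9/10, 18/5); (-34/5, -14/5) → (-29/5, -9/5); (9/2, 7) → (11/2, 8); (41/10, 43/5) → (51/10, 48/5); (-57/5, -22/5) → (-52/5, -17/5)

image vertices: (-9/10, 18/5), (-29/5, -9/5), (11/2, 8), (51/10, 48/5), (-52/5, -17/5)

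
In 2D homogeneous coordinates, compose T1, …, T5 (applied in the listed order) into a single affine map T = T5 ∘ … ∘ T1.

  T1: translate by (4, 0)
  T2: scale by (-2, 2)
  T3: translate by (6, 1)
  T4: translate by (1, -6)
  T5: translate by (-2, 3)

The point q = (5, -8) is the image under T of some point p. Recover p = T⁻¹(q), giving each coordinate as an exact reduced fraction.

T1 = [1 0 4; 0 1 0; 0 0 1]
T2·T1 = [-2 0 -8; 0 2 0; 0 0 1]
T3·…·T1 = [-2 0 -2; 0 2 1; 0 0 1]
T4·…·T1 = [-2 0 -1; 0 2 -5; 0 0 1]
T5·…·T1 = [-2 0 -3; 0 2 -2; 0 0 1]
det M = -4; M⁻¹ = [-1/2 0 -3/2; 0 1/2 1; 0 0 1]
M⁻¹ · (5, -8)ᵀ = (-4, -3)ᵀ

p = (-4, -3)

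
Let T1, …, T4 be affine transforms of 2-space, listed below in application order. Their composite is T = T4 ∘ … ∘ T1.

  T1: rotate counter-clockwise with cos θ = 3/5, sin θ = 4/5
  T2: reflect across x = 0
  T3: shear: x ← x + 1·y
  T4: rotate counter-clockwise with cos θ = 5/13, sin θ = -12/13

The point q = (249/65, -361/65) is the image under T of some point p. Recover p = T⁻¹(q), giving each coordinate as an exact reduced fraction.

p = (-2, 5)

T1 = [3/5 -4/5 0; 4/5 3/5 0; 0 0 1]
T2·T1 = [-3/5 4/5 0; 4/5 3/5 0; 0 0 1]
T3·…·T1 = [1/5 7/5 0; 4/5 3/5 0; 0 0 1]
T4·…·T1 = [53/65 71/65 0; 8/65 -69/65 0; 0 0 1]
det M = -1; M⁻¹ = [69/65 71/65 0; 8/65 -53/65 0; 0 0 1]
M⁻¹ · (249/65, -361/65)ᵀ = (-2, 5)ᵀ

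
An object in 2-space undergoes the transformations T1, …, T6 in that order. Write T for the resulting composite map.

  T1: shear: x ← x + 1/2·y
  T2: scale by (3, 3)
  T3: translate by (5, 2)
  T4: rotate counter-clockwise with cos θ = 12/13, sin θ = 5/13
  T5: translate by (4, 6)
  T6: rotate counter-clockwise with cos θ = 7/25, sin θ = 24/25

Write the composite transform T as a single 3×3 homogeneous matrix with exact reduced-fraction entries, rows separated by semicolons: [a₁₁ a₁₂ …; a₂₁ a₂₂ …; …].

T1 = [1 1/2 0; 0 1 0; 0 0 1]
T2·T1 = [3 3/2 0; 0 3 0; 0 0 1]
T3·…·T1 = [3 3/2 5; 0 3 2; 0 0 1]
T4·…·T1 = [36/13 3/13 50/13; 15/13 87/26 49/13; 0 0 1]
T5·…·T1 = [36/13 3/13 102/13; 15/13 87/26 127/13; 0 0 1]
T6·…·T1 = [-108/325 -1023/325 -2334/325; 969/325 753/650 3337/325; 0 0 1]

T = [-108/325 -1023/325 -2334/325; 969/325 753/650 3337/325; 0 0 1]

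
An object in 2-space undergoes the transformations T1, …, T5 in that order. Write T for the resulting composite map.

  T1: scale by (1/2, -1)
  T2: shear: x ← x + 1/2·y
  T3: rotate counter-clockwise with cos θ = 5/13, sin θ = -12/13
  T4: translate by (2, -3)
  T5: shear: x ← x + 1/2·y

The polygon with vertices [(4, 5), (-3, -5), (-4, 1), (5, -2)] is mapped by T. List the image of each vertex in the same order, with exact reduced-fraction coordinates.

image vertices: (-131/26, -58/13), (6, -2), (-11/26, -14/13), (32/13, -71/13)

T1 scale by (1/2, -1): (4, 5) → (2, -5); (-3, -5) → (-3/2, 5); (-4, 1) → (-2, -1); (5, -2) → (5/2, 2)
T2 shear: x ← x + 1/2·y: (2, -5) → (-1/2, -5); (-3/2, 5) → (1, 5); (-2, -1) → (-5/2, -1); (5/2, 2) → (7/2, 2)
T3 rotate counter-clockwise with cos θ = 5/13, sin θ = -12/13: (-1/2, -5) → (-125/26, -19/13); (1, 5) → (5, 1); (-5/2, -1) → (-49/26, 25/13); (7/2, 2) → (83/26, -32/13)
T4 translate by (2, -3): (-125/26, -19/13) → (-73/26, -58/13); (5, 1) → (7, -2); (-49/26, 25/13) → (3/26, -14/13); (83/26, -32/13) → (135/26, -71/13)
T5 shear: x ← x + 1/2·y: (-73/26, -58/13) → (-131/26, -58/13); (7, -2) → (6, -2); (3/26, -14/13) → (-11/26, -14/13); (135/26, -71/13) → (32/13, -71/13)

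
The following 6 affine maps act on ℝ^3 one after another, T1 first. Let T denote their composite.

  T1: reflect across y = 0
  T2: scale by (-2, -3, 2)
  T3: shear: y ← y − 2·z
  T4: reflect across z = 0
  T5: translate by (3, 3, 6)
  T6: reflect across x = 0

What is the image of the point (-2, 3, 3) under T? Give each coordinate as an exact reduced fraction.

T1 reflect across y = 0: (-2, 3, 3) → (-2, -3, 3)
T2 scale by (-2, -3, 2): (-2, -3, 3) → (4, 9, 6)
T3 shear: y ← y − 2·z: (4, 9, 6) → (4, -3, 6)
T4 reflect across z = 0: (4, -3, 6) → (4, -3, -6)
T5 translate by (3, 3, 6): (4, -3, -6) → (7, 0, 0)
T6 reflect across x = 0: (7, 0, 0) → (-7, 0, 0)

T(p) = (-7, 0, 0)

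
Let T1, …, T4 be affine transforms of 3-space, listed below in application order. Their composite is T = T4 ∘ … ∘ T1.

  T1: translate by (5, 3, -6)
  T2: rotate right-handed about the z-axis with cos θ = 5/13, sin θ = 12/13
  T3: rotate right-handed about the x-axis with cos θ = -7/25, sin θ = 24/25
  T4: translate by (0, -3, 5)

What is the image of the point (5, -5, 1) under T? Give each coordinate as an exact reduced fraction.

T(p) = (74/13, -37/65, 944/65)

T1 translate by (5, 3, -6): (5, -5, 1) → (10, -2, -5)
T2 rotate right-handed about the z-axis with cos θ = 5/13, sin θ = 12/13: (10, -2, -5) → (74/13, 110/13, -5)
T3 rotate right-handed about the x-axis with cos θ = -7/25, sin θ = 24/25: (74/13, 110/13, -5) → (74/13, 158/65, 619/65)
T4 translate by (0, -3, 5): (74/13, 158/65, 619/65) → (74/13, -37/65, 944/65)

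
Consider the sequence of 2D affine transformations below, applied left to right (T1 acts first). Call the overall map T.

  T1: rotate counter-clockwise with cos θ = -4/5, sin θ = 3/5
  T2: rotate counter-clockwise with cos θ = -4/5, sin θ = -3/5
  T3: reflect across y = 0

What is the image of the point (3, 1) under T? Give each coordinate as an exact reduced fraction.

T(p) = (3, -1)

T1 rotate counter-clockwise with cos θ = -4/5, sin θ = 3/5: (3, 1) → (-3, 1)
T2 rotate counter-clockwise with cos θ = -4/5, sin θ = -3/5: (-3, 1) → (3, 1)
T3 reflect across y = 0: (3, 1) → (3, -1)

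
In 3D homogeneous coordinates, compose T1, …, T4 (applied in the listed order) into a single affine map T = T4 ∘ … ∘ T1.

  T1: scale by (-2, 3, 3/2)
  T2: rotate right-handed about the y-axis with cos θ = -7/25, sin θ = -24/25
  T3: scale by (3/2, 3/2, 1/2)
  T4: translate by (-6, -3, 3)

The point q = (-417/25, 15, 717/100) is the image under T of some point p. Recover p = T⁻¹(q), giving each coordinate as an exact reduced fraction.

p = (-5, 4, 3)

T1 = [-2 0 0 0; 0 3 0 0; 0 0 3/2 0; 0 0 0 1]
T2·T1 = [14/25 0 -36/25 0; 0 3 0 0; -48/25 0 -21/50 0; 0 0 0 1]
T3·…·T1 = [21/25 0 -54/25 0; 0 9/2 0 0; -24/25 0 -21/100 0; 0 0 0 1]
T4·…·T1 = [21/25 0 -54/25 -6; 0 9/2 0 -3; -24/25 0 -21/100 3; 0 0 0 1]
det M = -81/8; M⁻¹ = [7/75 0 -24/25 86/25; 0 2/9 0 2/3; -32/75 0 -28/75 -36/25; 0 0 0 1]
M⁻¹ · (-417/25, 15, 717/100)ᵀ = (-5, 4, 3)ᵀ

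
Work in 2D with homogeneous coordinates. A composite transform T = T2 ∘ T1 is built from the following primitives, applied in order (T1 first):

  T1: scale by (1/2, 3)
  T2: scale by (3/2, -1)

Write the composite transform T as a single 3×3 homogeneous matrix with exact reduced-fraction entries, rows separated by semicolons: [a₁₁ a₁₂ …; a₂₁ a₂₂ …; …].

T = [3/4 0 0; 0 -3 0; 0 0 1]

T1 = [1/2 0 0; 0 3 0; 0 0 1]
T2·T1 = [3/4 0 0; 0 -3 0; 0 0 1]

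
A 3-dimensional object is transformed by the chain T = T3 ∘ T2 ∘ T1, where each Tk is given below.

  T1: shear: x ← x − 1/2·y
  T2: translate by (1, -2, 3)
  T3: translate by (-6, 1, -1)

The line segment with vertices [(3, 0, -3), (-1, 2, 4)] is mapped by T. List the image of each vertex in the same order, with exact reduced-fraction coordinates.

image vertices: (-2, -1, -1), (-7, 1, 6)

T1 shear: x ← x − 1/2·y: (3, 0, -3) → (3, 0, -3); (-1, 2, 4) → (-2, 2, 4)
T2 translate by (1, -2, 3): (3, 0, -3) → (4, -2, 0); (-2, 2, 4) → (-1, 0, 7)
T3 translate by (-6, 1, -1): (4, -2, 0) → (-2, -1, -1); (-1, 0, 7) → (-7, 1, 6)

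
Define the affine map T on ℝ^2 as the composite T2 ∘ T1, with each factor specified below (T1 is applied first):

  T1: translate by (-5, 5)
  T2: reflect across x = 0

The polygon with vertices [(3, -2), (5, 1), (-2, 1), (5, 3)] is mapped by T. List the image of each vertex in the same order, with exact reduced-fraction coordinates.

image vertices: (2, 3), (0, 6), (7, 6), (0, 8)

T1 translate by (-5, 5): (3, -2) → (-2, 3); (5, 1) → (0, 6); (-2, 1) → (-7, 6); (5, 3) → (0, 8)
T2 reflect across x = 0: (-2, 3) → (2, 3); (0, 6) → (0, 6); (-7, 6) → (7, 6); (0, 8) → (0, 8)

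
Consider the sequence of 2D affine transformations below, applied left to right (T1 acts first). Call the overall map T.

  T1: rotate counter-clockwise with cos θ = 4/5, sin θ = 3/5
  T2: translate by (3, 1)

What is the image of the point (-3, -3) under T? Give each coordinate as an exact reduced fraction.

T(p) = (12/5, -16/5)

T1 rotate counter-clockwise with cos θ = 4/5, sin θ = 3/5: (-3, -3) → (-3/5, -21/5)
T2 translate by (3, 1): (-3/5, -21/5) → (12/5, -16/5)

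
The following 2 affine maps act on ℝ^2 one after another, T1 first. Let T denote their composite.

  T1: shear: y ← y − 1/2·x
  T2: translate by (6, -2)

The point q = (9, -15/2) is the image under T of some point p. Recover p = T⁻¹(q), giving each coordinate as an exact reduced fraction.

T1 = [1 0 0; -1/2 1 0; 0 0 1]
T2·T1 = [1 0 6; -1/2 1 -2; 0 0 1]
det M = 1; M⁻¹ = [1 0 -6; 1/2 1 -1; 0 0 1]
M⁻¹ · (9, -15/2)ᵀ = (3, -4)ᵀ

p = (3, -4)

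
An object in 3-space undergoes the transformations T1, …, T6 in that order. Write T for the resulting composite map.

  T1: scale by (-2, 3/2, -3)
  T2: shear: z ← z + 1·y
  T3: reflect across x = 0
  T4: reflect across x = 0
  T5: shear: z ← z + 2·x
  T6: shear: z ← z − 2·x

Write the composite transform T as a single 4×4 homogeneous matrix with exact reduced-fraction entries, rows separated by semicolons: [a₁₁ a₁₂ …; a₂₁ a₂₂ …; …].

T = [-2 0 0 0; 0 3/2 0 0; 0 3/2 -3 0; 0 0 0 1]

T1 = [-2 0 0 0; 0 3/2 0 0; 0 0 -3 0; 0 0 0 1]
T2·T1 = [-2 0 0 0; 0 3/2 0 0; 0 3/2 -3 0; 0 0 0 1]
T3·…·T1 = [2 0 0 0; 0 3/2 0 0; 0 3/2 -3 0; 0 0 0 1]
T4·…·T1 = [-2 0 0 0; 0 3/2 0 0; 0 3/2 -3 0; 0 0 0 1]
T5·…·T1 = [-2 0 0 0; 0 3/2 0 0; -4 3/2 -3 0; 0 0 0 1]
T6·…·T1 = [-2 0 0 0; 0 3/2 0 0; 0 3/2 -3 0; 0 0 0 1]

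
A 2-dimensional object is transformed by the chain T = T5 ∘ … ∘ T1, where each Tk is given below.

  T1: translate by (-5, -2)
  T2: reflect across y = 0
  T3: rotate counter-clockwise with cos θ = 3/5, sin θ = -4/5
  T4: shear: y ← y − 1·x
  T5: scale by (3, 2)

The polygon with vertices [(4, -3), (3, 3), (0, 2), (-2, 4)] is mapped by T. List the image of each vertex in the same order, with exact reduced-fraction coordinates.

image vertices: (51/5, 4/5), (-6, 6), (-9, 14), (-87/5, 102/5)

T1 translate by (-5, -2): (4, -3) → (-1, -5); (3, 3) → (-2, 1); (0, 2) → (-5, 0); (-2, 4) → (-7, 2)
T2 reflect across y = 0: (-1, -5) → (-1, 5); (-2, 1) → (-2, -1); (-5, 0) → (-5, 0); (-7, 2) → (-7, -2)
T3 rotate counter-clockwise with cos θ = 3/5, sin θ = -4/5: (-1, 5) → (17/5, 19/5); (-2, -1) → (-2, 1); (-5, 0) → (-3, 4); (-7, -2) → (-29/5, 22/5)
T4 shear: y ← y − 1·x: (17/5, 19/5) → (17/5, 2/5); (-2, 1) → (-2, 3); (-3, 4) → (-3, 7); (-29/5, 22/5) → (-29/5, 51/5)
T5 scale by (3, 2): (17/5, 2/5) → (51/5, 4/5); (-2, 3) → (-6, 6); (-3, 7) → (-9, 14); (-29/5, 51/5) → (-87/5, 102/5)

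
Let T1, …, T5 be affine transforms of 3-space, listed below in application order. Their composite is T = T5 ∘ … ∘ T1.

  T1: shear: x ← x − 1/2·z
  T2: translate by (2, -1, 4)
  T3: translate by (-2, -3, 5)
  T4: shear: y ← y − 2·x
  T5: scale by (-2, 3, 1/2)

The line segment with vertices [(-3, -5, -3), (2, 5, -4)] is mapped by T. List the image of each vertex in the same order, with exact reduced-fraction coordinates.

T1 shear: x ← x − 1/2·z: (-3, -5, -3) → (-3/2, -5, -3); (2, 5, -4) → (4, 5, -4)
T2 translate by (2, -1, 4): (-3/2, -5, -3) → (1/2, -6, 1); (4, 5, -4) → (6, 4, 0)
T3 translate by (-2, -3, 5): (1/2, -6, 1) → (-3/2, -9, 6); (6, 4, 0) → (4, 1, 5)
T4 shear: y ← y − 2·x: (-3/2, -9, 6) → (-3/2, -6, 6); (4, 1, 5) → (4, -7, 5)
T5 scale by (-2, 3, 1/2): (-3/2, -6, 6) → (3, -18, 3); (4, -7, 5) → (-8, -21, 5/2)

image vertices: (3, -18, 3), (-8, -21, 5/2)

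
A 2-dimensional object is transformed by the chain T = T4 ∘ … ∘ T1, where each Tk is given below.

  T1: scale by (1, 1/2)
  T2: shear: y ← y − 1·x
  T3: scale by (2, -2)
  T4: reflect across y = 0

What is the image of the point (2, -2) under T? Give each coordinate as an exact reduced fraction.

T(p) = (4, -6)

T1 scale by (1, 1/2): (2, -2) → (2, -1)
T2 shear: y ← y − 1·x: (2, -1) → (2, -3)
T3 scale by (2, -2): (2, -3) → (4, 6)
T4 reflect across y = 0: (4, 6) → (4, -6)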